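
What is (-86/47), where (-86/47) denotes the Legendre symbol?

(-86/47)
  = (8/47)    [-86 ≡ 8 mod 47]
  = (1/47)    [47 ≡ 7 mod 8 ⇒ (2/47)^3 = +1]
  = 1    [(1/47) = 1]

1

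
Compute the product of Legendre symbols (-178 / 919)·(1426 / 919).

By multiplicativity, (-178·1426 / 919) = (-178 / 919)·(1426 / 919).
First factor (-178 / 919):
(-178 / 919)
  = -(178 / 919)    [919 ≡ 3 mod 4 ⇒ (-1 / 919) = -1]
  = -(89 / 919)    [919 ≡ 7 mod 8 ⇒ (2 / 919) = +1]
  = -(919 / 89)    [QR: 89 ≡ 1 mod 4, sign kept]
  = -(29 / 89)    [919 ≡ 29 mod 89]
  = -(89 / 29)    [QR: 29 ≡ 1 mod 4, sign kept]
  = -(2 / 29)    [89 ≡ 2 mod 29]
  = (1 / 29)    [29 ≡ 5 mod 8 ⇒ (2 / 29) = -1]
  = 1    [(1 / 29) = 1]
Second factor (1426 / 919):
(1426 / 919)
  = (507 / 919)    [1426 ≡ 507 mod 919]
  = -(919 / 507)    [QR: both ≡ 3 mod 4, sign flips]
  = -(412 / 507)    [919 ≡ 412 mod 507]
  = -(103 / 507)    [507 ≡ 3 mod 8 ⇒ (2 / 507)^2 = +1]
  = (507 / 103)    [QR: both ≡ 3 mod 4, sign flips]
  = (95 / 103)    [507 ≡ 95 mod 103]
  = -(103 / 95)    [QR: both ≡ 3 mod 4, sign flips]
  = -(8 / 95)    [103 ≡ 8 mod 95]
  = -(1 / 95)    [95 ≡ 7 mod 8 ⇒ (2 / 95)^3 = +1]
  = -1    [(1 / 95) = 1]
Product: (1)·(-1) = -1.

-1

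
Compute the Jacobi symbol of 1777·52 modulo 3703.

1

By multiplicativity, (1777·52|3703) = (1777|3703)·(52|3703).
First factor (1777|3703):
(1777|3703)
  = (3703|1777)    [QR: 1777 ≡ 1 mod 4, sign kept]
  = (149|1777)    [3703 ≡ 149 mod 1777]
  = (1777|149)    [QR: 149 ≡ 1 mod 4, sign kept]
  = (138|149)    [1777 ≡ 138 mod 149]
  = -(69|149)    [149 ≡ 5 mod 8 ⇒ (2|149) = -1]
  = -(149|69)    [QR: 69 ≡ 1 mod 4, sign kept]
  = -(11|69)    [149 ≡ 11 mod 69]
  = -(69|11)    [QR: 69 ≡ 1 mod 4, sign kept]
  = -(3|11)    [69 ≡ 3 mod 11]
  = (11|3)    [QR: both ≡ 3 mod 4, sign flips]
  = (2|3)    [11 ≡ 2 mod 3]
  = -(1|3)    [3 ≡ 3 mod 8 ⇒ (2|3) = -1]
  = -1    [(1|3) = 1]
Second factor (52|3703):
(52|3703)
  = (13|3703)    [3703 ≡ 7 mod 8 ⇒ (2|3703)^2 = +1]
  = (3703|13)    [QR: 13 ≡ 1 mod 4, sign kept]
  = (11|13)    [3703 ≡ 11 mod 13]
  = (13|11)    [QR: 13 ≡ 1 mod 4, sign kept]
  = (2|11)    [13 ≡ 2 mod 11]
  = -(1|11)    [11 ≡ 3 mod 8 ⇒ (2|11) = -1]
  = -1    [(1|11) = 1]
Product: (-1)·(-1) = 1.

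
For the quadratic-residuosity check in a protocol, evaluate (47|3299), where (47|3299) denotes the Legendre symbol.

Both 47 ≡ 3 and 3299 ≡ 3 (mod 4), so reciprocity gives (47|3299) = -(3299|47). Reduce: 3299 ≡ 9 (mod 47). Now have -(9|47).
9 ≡ 1 (mod 4), so quadratic reciprocity gives (9|47) = (47|9). Reduce: 47 ≡ 2 (mod 9). Now have -(2|9).
Factor out 2: 2 = 2. Since 9 ≡ 1 (mod 8), (2|9) = +1. Now have -(1|9).
(1|9) = 1. Collecting the sign factors: -1.

-1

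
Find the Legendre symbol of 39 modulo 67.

(39 / 67)
  = -(67 / 39)    [QR: both ≡ 3 mod 4, sign flips]
  = -(28 / 39)    [67 ≡ 28 mod 39]
  = -(7 / 39)    [39 ≡ 7 mod 8 ⇒ (2 / 39)^2 = +1]
  = (39 / 7)    [QR: both ≡ 3 mod 4, sign flips]
  = (4 / 7)    [39 ≡ 4 mod 7]
  = (1 / 7)    [7 ≡ 7 mod 8 ⇒ (2 / 7)^2 = +1]
  = 1    [(1 / 7) = 1]

1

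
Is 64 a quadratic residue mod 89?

(64/89)
  = (1/89)    [89 ≡ 1 mod 8 ⇒ (2/89)^6 = +1]
  = 1    [(1/89) = 1]
The Legendre symbol is 1, so x^2 ≡ 64 (mod 89) has solution.

yes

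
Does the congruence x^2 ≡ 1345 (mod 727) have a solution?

(1345/727)
  = (618/727)    [1345 ≡ 618 mod 727]
  = (309/727)    [727 ≡ 7 mod 8 ⇒ (2/727) = +1]
  = (727/309)    [QR: 309 ≡ 1 mod 4, sign kept]
  = (109/309)    [727 ≡ 109 mod 309]
  = (309/109)    [QR: 109 ≡ 1 mod 4, sign kept]
  = (91/109)    [309 ≡ 91 mod 109]
  = (109/91)    [QR: 109 ≡ 1 mod 4, sign kept]
  = (18/91)    [109 ≡ 18 mod 91]
  = -(9/91)    [91 ≡ 3 mod 8 ⇒ (2/91) = -1]
  = -(91/9)    [QR: 9 ≡ 1 mod 4, sign kept]
  = -(1/9)    [91 ≡ 1 mod 9]
  = -1    [(1/9) = 1]
(1345/727) = -1, and 727 is prime, so 1345 is not a quadratic residue mod 727.

no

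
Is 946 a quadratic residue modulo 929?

no

Reduce the numerator: 946 ≡ 17 (mod 929), so (946/929) = (17/929).
17 ≡ 1 (mod 4), so quadratic reciprocity gives (17/929) = (929/17). Reduce: 929 ≡ 11 (mod 17). Now have (11/17).
17 ≡ 1 (mod 4), so quadratic reciprocity gives (11/17) = (17/11). Reduce: 17 ≡ 6 (mod 11). Now have (6/11).
Factor out 2: 6 = 2·3. Since 11 ≡ 3 (mod 8), (2/11) = -1. Now have -(3/11).
Both 3 ≡ 3 and 11 ≡ 3 (mod 4), so reciprocity gives (3/11) = -(11/3). Reduce: 11 ≡ 2 (mod 3). Now have (2/3).
Factor out 2: 2 = 2. Since 3 ≡ 3 (mod 8), (2/3) = -1. Now have -(1/3).
(1/3) = 1. Collecting the sign factors: -1.
The Legendre symbol is -1, so x^2 ≡ 946 (mod 929) has no solution.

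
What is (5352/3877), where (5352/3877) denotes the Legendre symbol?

Reduce the numerator: 5352 ≡ 1475 (mod 3877), so (5352/3877) = (1475/3877).
3877 ≡ 1 (mod 4), so quadratic reciprocity gives (1475/3877) = (3877/1475). Reduce: 3877 ≡ 927 (mod 1475). Now have (927/1475).
Both 927 ≡ 3 and 1475 ≡ 3 (mod 4), so reciprocity gives (927/1475) = -(1475/927). Reduce: 1475 ≡ 548 (mod 927). Now have -(548/927).
Factor out 2: 548 = 2^2·137. Since 927 ≡ 7 (mod 8), (2/927) = +1, and (2/927)^2 = +1. Now have -(137/927).
137 ≡ 1 (mod 4), so quadratic reciprocity gives (137/927) = (927/137). Reduce: 927 ≡ 105 (mod 137). Now have -(105/137).
105 ≡ 1 (mod 4), so quadratic reciprocity gives (105/137) = (137/105). Reduce: 137 ≡ 32 (mod 105). Now have -(32/105).
Factor out 2: 32 = 2^5. Since 105 ≡ 1 (mod 8), (2/105) = +1, and (2/105)^5 = +1. Now have -(1/105).
(1/105) = 1. Collecting the sign factors: -1.

-1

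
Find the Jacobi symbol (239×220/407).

By multiplicativity, (239·220/407) = (239/407)·(220/407).
First factor (239/407):
(239/407)
  = -(407/239)    [QR: both ≡ 3 mod 4, sign flips]
  = -(168/239)    [407 ≡ 168 mod 239]
  = -(21/239)    [239 ≡ 7 mod 8 ⇒ (2/239)^3 = +1]
  = -(239/21)    [QR: 21 ≡ 1 mod 4, sign kept]
  = -(8/21)    [239 ≡ 8 mod 21]
  = (1/21)    [21 ≡ 5 mod 8 ⇒ (2/21)^3 = -1]
  = 1    [(1/21) = 1]
Second factor (220/407):
(220/407)
  = (55/407)    [407 ≡ 7 mod 8 ⇒ (2/407)^2 = +1]
  = -(407/55)    [QR: both ≡ 3 mod 4, sign flips]
  = -(22/55)    [407 ≡ 22 mod 55]
  = -(11/55)    [55 ≡ 7 mod 8 ⇒ (2/55) = +1]
  = (55/11)    [QR: both ≡ 3 mod 4, sign flips]
  = (0/11)    [55 ≡ 0 mod 11]
  = 0    [numerator 0, gcd > 1]
Product: (1)·(0) = 0.

0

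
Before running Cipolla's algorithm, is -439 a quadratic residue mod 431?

(-439/431)
  = (423/431)    [-439 ≡ 423 mod 431]
  = -(431/423)    [QR: both ≡ 3 mod 4, sign flips]
  = -(8/423)    [431 ≡ 8 mod 423]
  = -(1/423)    [423 ≡ 7 mod 8 ⇒ (2/423)^3 = +1]
  = -1    [(1/423) = 1]
(-439/431) = -1, and 431 is prime, so -439 is not a quadratic residue mod 431.

no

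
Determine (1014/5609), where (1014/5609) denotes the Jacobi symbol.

Factor out 2: 1014 = 2·507. Since 5609 ≡ 1 (mod 8), (2/5609) = +1. Now have (507/5609).
5609 ≡ 1 (mod 4), so quadratic reciprocity gives (507/5609) = (5609/507). Reduce: 5609 ≡ 32 (mod 507). Now have (32/507).
Factor out 2: 32 = 2^5. Since 507 ≡ 3 (mod 8), (2/507) = -1, and (2/507)^5 = -1. Now have -(1/507).
(1/507) = 1. Collecting the sign factors: -1.

-1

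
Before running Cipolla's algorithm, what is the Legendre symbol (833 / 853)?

-1

(833 / 853)
  = (853 / 833)    [QR: 833 ≡ 1 mod 4, sign kept]
  = (20 / 833)    [853 ≡ 20 mod 833]
  = (5 / 833)    [833 ≡ 1 mod 8 ⇒ (2 / 833)^2 = +1]
  = (833 / 5)    [QR: 5 ≡ 1 mod 4, sign kept]
  = (3 / 5)    [833 ≡ 3 mod 5]
  = (5 / 3)    [QR: 5 ≡ 1 mod 4, sign kept]
  = (2 / 3)    [5 ≡ 2 mod 3]
  = -(1 / 3)    [3 ≡ 3 mod 8 ⇒ (2 / 3) = -1]
  = -1    [(1 / 3) = 1]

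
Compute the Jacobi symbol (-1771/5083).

Reduce the numerator: -1771 ≡ 3312 (mod 5083), so (-1771/5083) = (3312/5083).
Factor out 2: 3312 = 2^4·207. Since 5083 ≡ 3 (mod 8), (2/5083) = -1, and (2/5083)^4 = +1. Now have (207/5083).
Both 207 ≡ 3 and 5083 ≡ 3 (mod 4), so reciprocity gives (207/5083) = -(5083/207). Reduce: 5083 ≡ 115 (mod 207). Now have -(115/207).
Both 115 ≡ 3 and 207 ≡ 3 (mod 4), so reciprocity gives (115/207) = -(207/115). Reduce: 207 ≡ 92 (mod 115). Now have (92/115).
Factor out 2: 92 = 2^2·23. Since 115 ≡ 3 (mod 8), (2/115) = -1, and (2/115)^2 = +1. Now have (23/115).
Both 23 ≡ 3 and 115 ≡ 3 (mod 4), so reciprocity gives (23/115) = -(115/23). Reduce: 115 ≡ 0 (mod 23). Now have -(0/23).
The numerator is now 0 with denominator 23 > 1: the symbol is 0.

0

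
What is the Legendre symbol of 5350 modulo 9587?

1

Factor out 2: 5350 = 2·2675. Since 9587 ≡ 3 (mod 8), (2 / 9587) = -1. Now have -(2675 / 9587).
Both 2675 ≡ 3 and 9587 ≡ 3 (mod 4), so reciprocity gives (2675 / 9587) = -(9587 / 2675). Reduce: 9587 ≡ 1562 (mod 2675). Now have (1562 / 2675).
Factor out 2: 1562 = 2·781. Since 2675 ≡ 3 (mod 8), (2 / 2675) = -1. Now have -(781 / 2675).
781 ≡ 1 (mod 4), so quadratic reciprocity gives (781 / 2675) = (2675 / 781). Reduce: 2675 ≡ 332 (mod 781). Now have -(332 / 781).
Factor out 2: 332 = 2^2·83. Since 781 ≡ 5 (mod 8), (2 / 781) = -1, and (2 / 781)^2 = +1. Now have -(83 / 781).
781 ≡ 1 (mod 4), so quadratic reciprocity gives (83 / 781) = (781 / 83). Reduce: 781 ≡ 34 (mod 83). Now have -(34 / 83).
Factor out 2: 34 = 2·17. Since 83 ≡ 3 (mod 8), (2 / 83) = -1. Now have (17 / 83).
17 ≡ 1 (mod 4), so quadratic reciprocity gives (17 / 83) = (83 / 17). Reduce: 83 ≡ 15 (mod 17). Now have (15 / 17).
17 ≡ 1 (mod 4), so quadratic reciprocity gives (15 / 17) = (17 / 15). Reduce: 17 ≡ 2 (mod 15). Now have (2 / 15).
Factor out 2: 2 = 2. Since 15 ≡ 7 (mod 8), (2 / 15) = +1. Now have (1 / 15).
(1 / 15) = 1. Collecting the sign factors: 1.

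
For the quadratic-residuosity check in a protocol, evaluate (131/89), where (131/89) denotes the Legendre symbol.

Reduce the numerator: 131 ≡ 42 (mod 89), so (131/89) = (42/89).
Factor out 2: 42 = 2·21. Since 89 ≡ 1 (mod 8), (2/89) = +1. Now have (21/89).
21 ≡ 1 (mod 4), so quadratic reciprocity gives (21/89) = (89/21). Reduce: 89 ≡ 5 (mod 21). Now have (5/21).
5 ≡ 1 (mod 4), so quadratic reciprocity gives (5/21) = (21/5). Reduce: 21 ≡ 1 (mod 5). Now have (1/5).
(1/5) = 1. Collecting the sign factors: 1.

1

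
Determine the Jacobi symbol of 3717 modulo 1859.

-1

Reduce the numerator: 3717 ≡ 1858 (mod 1859), so (3717/1859) = (1858/1859).
Factor out 2: 1858 = 2·929. Since 1859 ≡ 3 (mod 8), (2/1859) = -1. Now have -(929/1859).
929 ≡ 1 (mod 4), so quadratic reciprocity gives (929/1859) = (1859/929). Reduce: 1859 ≡ 1 (mod 929). Now have -(1/929).
(1/929) = 1. Collecting the sign factors: -1.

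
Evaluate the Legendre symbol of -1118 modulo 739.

(-1118|739)
  = -(1118|739)    [739 ≡ 3 mod 4 ⇒ (-1|739) = -1]
  = -(379|739)    [1118 ≡ 379 mod 739]
  = (739|379)    [QR: both ≡ 3 mod 4, sign flips]
  = (360|379)    [739 ≡ 360 mod 379]
  = -(45|379)    [379 ≡ 3 mod 8 ⇒ (2|379)^3 = -1]
  = -(379|45)    [QR: 45 ≡ 1 mod 4, sign kept]
  = -(19|45)    [379 ≡ 19 mod 45]
  = -(45|19)    [QR: 45 ≡ 1 mod 4, sign kept]
  = -(7|19)    [45 ≡ 7 mod 19]
  = (19|7)    [QR: both ≡ 3 mod 4, sign flips]
  = (5|7)    [19 ≡ 5 mod 7]
  = (7|5)    [QR: 5 ≡ 1 mod 4, sign kept]
  = (2|5)    [7 ≡ 2 mod 5]
  = -(1|5)    [5 ≡ 5 mod 8 ⇒ (2|5) = -1]
  = -1    [(1|5) = 1]

-1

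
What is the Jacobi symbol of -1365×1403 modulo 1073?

1

By multiplicativity, (-1365·1403 / 1073) = (-1365 / 1073)·(1403 / 1073).
First factor (-1365 / 1073):
(-1365 / 1073)
  = (781 / 1073)    [-1365 ≡ 781 mod 1073]
  = (1073 / 781)    [QR: 781 ≡ 1 mod 4, sign kept]
  = (292 / 781)    [1073 ≡ 292 mod 781]
  = (73 / 781)    [781 ≡ 5 mod 8 ⇒ (2 / 781)^2 = +1]
  = (781 / 73)    [QR: 73 ≡ 1 mod 4, sign kept]
  = (51 / 73)    [781 ≡ 51 mod 73]
  = (73 / 51)    [QR: 73 ≡ 1 mod 4, sign kept]
  = (22 / 51)    [73 ≡ 22 mod 51]
  = -(11 / 51)    [51 ≡ 3 mod 8 ⇒ (2 / 51) = -1]
  = (51 / 11)    [QR: both ≡ 3 mod 4, sign flips]
  = (7 / 11)    [51 ≡ 7 mod 11]
  = -(11 / 7)    [QR: both ≡ 3 mod 4, sign flips]
  = -(4 / 7)    [11 ≡ 4 mod 7]
  = -(1 / 7)    [7 ≡ 7 mod 8 ⇒ (2 / 7)^2 = +1]
  = -1    [(1 / 7) = 1]
Second factor (1403 / 1073):
(1403 / 1073)
  = (330 / 1073)    [1403 ≡ 330 mod 1073]
  = (165 / 1073)    [1073 ≡ 1 mod 8 ⇒ (2 / 1073) = +1]
  = (1073 / 165)    [QR: 165 ≡ 1 mod 4, sign kept]
  = (83 / 165)    [1073 ≡ 83 mod 165]
  = (165 / 83)    [QR: 165 ≡ 1 mod 4, sign kept]
  = (82 / 83)    [165 ≡ 82 mod 83]
  = -(41 / 83)    [83 ≡ 3 mod 8 ⇒ (2 / 83) = -1]
  = -(83 / 41)    [QR: 41 ≡ 1 mod 4, sign kept]
  = -(1 / 41)    [83 ≡ 1 mod 41]
  = -1    [(1 / 41) = 1]
Product: (-1)·(-1) = 1.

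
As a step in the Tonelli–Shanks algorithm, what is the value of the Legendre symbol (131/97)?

-1

(131/97)
  = (34/97)    [131 ≡ 34 mod 97]
  = (17/97)    [97 ≡ 1 mod 8 ⇒ (2/97) = +1]
  = (97/17)    [QR: 17 ≡ 1 mod 4, sign kept]
  = (12/17)    [97 ≡ 12 mod 17]
  = (3/17)    [17 ≡ 1 mod 8 ⇒ (2/17)^2 = +1]
  = (17/3)    [QR: 17 ≡ 1 mod 4, sign kept]
  = (2/3)    [17 ≡ 2 mod 3]
  = -(1/3)    [3 ≡ 3 mod 8 ⇒ (2/3) = -1]
  = -1    [(1/3) = 1]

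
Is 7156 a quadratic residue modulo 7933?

(7156/7933)
  = (1789/7933)    [7933 ≡ 5 mod 8 ⇒ (2/7933)^2 = +1]
  = (7933/1789)    [QR: 1789 ≡ 1 mod 4, sign kept]
  = (777/1789)    [7933 ≡ 777 mod 1789]
  = (1789/777)    [QR: 777 ≡ 1 mod 4, sign kept]
  = (235/777)    [1789 ≡ 235 mod 777]
  = (777/235)    [QR: 777 ≡ 1 mod 4, sign kept]
  = (72/235)    [777 ≡ 72 mod 235]
  = -(9/235)    [235 ≡ 3 mod 8 ⇒ (2/235)^3 = -1]
  = -(235/9)    [QR: 9 ≡ 1 mod 4, sign kept]
  = -(1/9)    [235 ≡ 1 mod 9]
  = -1    [(1/9) = 1]
The Legendre symbol is -1, so x^2 ≡ 7156 (mod 7933) has no solution.

no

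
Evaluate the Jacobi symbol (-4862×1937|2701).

By multiplicativity, (-4862·1937|2701) = (-4862|2701)·(1937|2701).
First factor (-4862|2701):
(-4862|2701)
  = (4862|2701)    [2701 ≡ 1 mod 4 ⇒ (-1|2701) = +1]
  = (2161|2701)    [4862 ≡ 2161 mod 2701]
  = (2701|2161)    [QR: 2161 ≡ 1 mod 4, sign kept]
  = (540|2161)    [2701 ≡ 540 mod 2161]
  = (135|2161)    [2161 ≡ 1 mod 8 ⇒ (2|2161)^2 = +1]
  = (2161|135)    [QR: 2161 ≡ 1 mod 4, sign kept]
  = (1|135)    [2161 ≡ 1 mod 135]
  = 1    [(1|135) = 1]
Second factor (1937|2701):
(1937|2701)
  = (2701|1937)    [QR: 1937 ≡ 1 mod 4, sign kept]
  = (764|1937)    [2701 ≡ 764 mod 1937]
  = (191|1937)    [1937 ≡ 1 mod 8 ⇒ (2|1937)^2 = +1]
  = (1937|191)    [QR: 1937 ≡ 1 mod 4, sign kept]
  = (27|191)    [1937 ≡ 27 mod 191]
  = -(191|27)    [QR: both ≡ 3 mod 4, sign flips]
  = -(2|27)    [191 ≡ 2 mod 27]
  = (1|27)    [27 ≡ 3 mod 8 ⇒ (2|27) = -1]
  = 1    [(1|27) = 1]
Product: (1)·(1) = 1.

1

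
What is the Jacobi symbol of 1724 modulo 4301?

Factor out 2: 1724 = 2^2·431. Since 4301 ≡ 5 (mod 8), (2|4301) = -1, and (2|4301)^2 = +1. Now have (431|4301).
4301 ≡ 1 (mod 4), so quadratic reciprocity gives (431|4301) = (4301|431). Reduce: 4301 ≡ 422 (mod 431). Now have (422|431).
Factor out 2: 422 = 2·211. Since 431 ≡ 7 (mod 8), (2|431) = +1. Now have (211|431).
Both 211 ≡ 3 and 431 ≡ 3 (mod 4), so reciprocity gives (211|431) = -(431|211). Reduce: 431 ≡ 9 (mod 211). Now have -(9|211).
9 ≡ 1 (mod 4), so quadratic reciprocity gives (9|211) = (211|9). Reduce: 211 ≡ 4 (mod 9). Now have -(4|9).
Factor out 2: 4 = 2^2. Since 9 ≡ 1 (mod 8), (2|9) = +1, and (2|9)^2 = +1. Now have -(1|9).
(1|9) = 1. Collecting the sign factors: -1.

-1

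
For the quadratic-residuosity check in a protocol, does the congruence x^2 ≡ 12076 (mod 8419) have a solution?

(12076/8419)
  = (3657/8419)    [12076 ≡ 3657 mod 8419]
  = (8419/3657)    [QR: 3657 ≡ 1 mod 4, sign kept]
  = (1105/3657)    [8419 ≡ 1105 mod 3657]
  = (3657/1105)    [QR: 1105 ≡ 1 mod 4, sign kept]
  = (342/1105)    [3657 ≡ 342 mod 1105]
  = (171/1105)    [1105 ≡ 1 mod 8 ⇒ (2/1105) = +1]
  = (1105/171)    [QR: 1105 ≡ 1 mod 4, sign kept]
  = (79/171)    [1105 ≡ 79 mod 171]
  = -(171/79)    [QR: both ≡ 3 mod 4, sign flips]
  = -(13/79)    [171 ≡ 13 mod 79]
  = -(79/13)    [QR: 13 ≡ 1 mod 4, sign kept]
  = -(1/13)    [79 ≡ 1 mod 13]
  = -1    [(1/13) = 1]
(12076/8419) = -1, and 8419 is prime, so 12076 is not a quadratic residue mod 8419.

no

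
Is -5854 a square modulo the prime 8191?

(-5854/8191)
  = -(5854/8191)    [8191 ≡ 3 mod 4 ⇒ (-1/8191) = -1]
  = -(2927/8191)    [8191 ≡ 7 mod 8 ⇒ (2/8191) = +1]
  = (8191/2927)    [QR: both ≡ 3 mod 4, sign flips]
  = (2337/2927)    [8191 ≡ 2337 mod 2927]
  = (2927/2337)    [QR: 2337 ≡ 1 mod 4, sign kept]
  = (590/2337)    [2927 ≡ 590 mod 2337]
  = (295/2337)    [2337 ≡ 1 mod 8 ⇒ (2/2337) = +1]
  = (2337/295)    [QR: 2337 ≡ 1 mod 4, sign kept]
  = (272/295)    [2337 ≡ 272 mod 295]
  = (17/295)    [295 ≡ 7 mod 8 ⇒ (2/295)^4 = +1]
  = (295/17)    [QR: 17 ≡ 1 mod 4, sign kept]
  = (6/17)    [295 ≡ 6 mod 17]
  = (3/17)    [17 ≡ 1 mod 8 ⇒ (2/17) = +1]
  = (17/3)    [QR: 17 ≡ 1 mod 4, sign kept]
  = (2/3)    [17 ≡ 2 mod 3]
  = -(1/3)    [3 ≡ 3 mod 8 ⇒ (2/3) = -1]
  = -1    [(1/3) = 1]
(-5854/8191) = -1, and 8191 is prime, so -5854 is not a quadratic residue mod 8191.

no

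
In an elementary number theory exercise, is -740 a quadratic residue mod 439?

Pull out -1: (-740/439) = (-1/439)·(740/439). Since 439 ≡ 3 (mod 4), (-1/439) = -1. Now have -(740/439).
Reduce the numerator: 740 ≡ 301 (mod 439), so (740/439) = (301/439).
301 ≡ 1 (mod 4), so quadratic reciprocity gives (301/439) = (439/301). Reduce: 439 ≡ 138 (mod 301). Now have -(138/301).
Factor out 2: 138 = 2·69. Since 301 ≡ 5 (mod 8), (2/301) = -1. Now have (69/301).
69 ≡ 1 (mod 4), so quadratic reciprocity gives (69/301) = (301/69). Reduce: 301 ≡ 25 (mod 69). Now have (25/69).
25 ≡ 1 (mod 4), so quadratic reciprocity gives (25/69) = (69/25). Reduce: 69 ≡ 19 (mod 25). Now have (19/25).
25 ≡ 1 (mod 4), so quadratic reciprocity gives (19/25) = (25/19). Reduce: 25 ≡ 6 (mod 19). Now have (6/19).
Factor out 2: 6 = 2·3. Since 19 ≡ 3 (mod 8), (2/19) = -1. Now have -(3/19).
Both 3 ≡ 3 and 19 ≡ 3 (mod 4), so reciprocity gives (3/19) = -(19/3). Reduce: 19 ≡ 1 (mod 3). Now have (1/3).
(1/3) = 1. Collecting the sign factors: 1.
(-740/439) = 1, and 439 is prime, so -740 is a quadratic residue mod 439.

yes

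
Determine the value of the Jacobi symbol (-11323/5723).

-1

(-11323/5723)
  = (123/5723)    [-11323 ≡ 123 mod 5723]
  = -(5723/123)    [QR: both ≡ 3 mod 4, sign flips]
  = -(65/123)    [5723 ≡ 65 mod 123]
  = -(123/65)    [QR: 65 ≡ 1 mod 4, sign kept]
  = -(58/65)    [123 ≡ 58 mod 65]
  = -(29/65)    [65 ≡ 1 mod 8 ⇒ (2/65) = +1]
  = -(65/29)    [QR: 29 ≡ 1 mod 4, sign kept]
  = -(7/29)    [65 ≡ 7 mod 29]
  = -(29/7)    [QR: 29 ≡ 1 mod 4, sign kept]
  = -(1/7)    [29 ≡ 1 mod 7]
  = -1    [(1/7) = 1]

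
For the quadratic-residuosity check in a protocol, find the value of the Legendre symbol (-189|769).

(-189|769)
  = (580|769)    [-189 ≡ 580 mod 769]
  = (145|769)    [769 ≡ 1 mod 8 ⇒ (2|769)^2 = +1]
  = (769|145)    [QR: 145 ≡ 1 mod 4, sign kept]
  = (44|145)    [769 ≡ 44 mod 145]
  = (11|145)    [145 ≡ 1 mod 8 ⇒ (2|145)^2 = +1]
  = (145|11)    [QR: 145 ≡ 1 mod 4, sign kept]
  = (2|11)    [145 ≡ 2 mod 11]
  = -(1|11)    [11 ≡ 3 mod 8 ⇒ (2|11) = -1]
  = -1    [(1|11) = 1]

-1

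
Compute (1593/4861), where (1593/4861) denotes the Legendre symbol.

-1

1593 ≡ 1 (mod 4), so quadratic reciprocity gives (1593/4861) = (4861/1593). Reduce: 4861 ≡ 82 (mod 1593). Now have (82/1593).
Factor out 2: 82 = 2·41. Since 1593 ≡ 1 (mod 8), (2/1593) = +1. Now have (41/1593).
41 ≡ 1 (mod 4), so quadratic reciprocity gives (41/1593) = (1593/41). Reduce: 1593 ≡ 35 (mod 41). Now have (35/41).
41 ≡ 1 (mod 4), so quadratic reciprocity gives (35/41) = (41/35). Reduce: 41 ≡ 6 (mod 35). Now have (6/35).
Factor out 2: 6 = 2·3. Since 35 ≡ 3 (mod 8), (2/35) = -1. Now have -(3/35).
Both 3 ≡ 3 and 35 ≡ 3 (mod 4), so reciprocity gives (3/35) = -(35/3). Reduce: 35 ≡ 2 (mod 3). Now have (2/3).
Factor out 2: 2 = 2. Since 3 ≡ 3 (mod 8), (2/3) = -1. Now have -(1/3).
(1/3) = 1. Collecting the sign factors: -1.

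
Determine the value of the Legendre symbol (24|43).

1

(24|43)
  = -(3|43)    [43 ≡ 3 mod 8 ⇒ (2|43)^3 = -1]
  = (43|3)    [QR: both ≡ 3 mod 4, sign flips]
  = (1|3)    [43 ≡ 1 mod 3]
  = 1    [(1|3) = 1]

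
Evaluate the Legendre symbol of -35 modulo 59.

(-35|59)
  = -(35|59)    [59 ≡ 3 mod 4 ⇒ (-1|59) = -1]
  = (59|35)    [QR: both ≡ 3 mod 4, sign flips]
  = (24|35)    [59 ≡ 24 mod 35]
  = -(3|35)    [35 ≡ 3 mod 8 ⇒ (2|35)^3 = -1]
  = (35|3)    [QR: both ≡ 3 mod 4, sign flips]
  = (2|3)    [35 ≡ 2 mod 3]
  = -(1|3)    [3 ≡ 3 mod 8 ⇒ (2|3) = -1]
  = -1    [(1|3) = 1]

-1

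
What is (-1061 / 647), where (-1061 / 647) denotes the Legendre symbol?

Pull out -1: (-1061 / 647) = (-1 / 647)·(1061 / 647). Since 647 ≡ 3 (mod 4), (-1 / 647) = -1. Now have -(1061 / 647).
Reduce the numerator: 1061 ≡ 414 (mod 647), so (1061 / 647) = (414 / 647).
Factor out 2: 414 = 2·207. Since 647 ≡ 7 (mod 8), (2 / 647) = +1. Now have -(207 / 647).
Both 207 ≡ 3 and 647 ≡ 3 (mod 4), so reciprocity gives (207 / 647) = -(647 / 207). Reduce: 647 ≡ 26 (mod 207). Now have (26 / 207).
Factor out 2: 26 = 2·13. Since 207 ≡ 7 (mod 8), (2 / 207) = +1. Now have (13 / 207).
13 ≡ 1 (mod 4), so quadratic reciprocity gives (13 / 207) = (207 / 13). Reduce: 207 ≡ 12 (mod 13). Now have (12 / 13).
Factor out 2: 12 = 2^2·3. Since 13 ≡ 5 (mod 8), (2 / 13) = -1, and (2 / 13)^2 = +1. Now have (3 / 13).
13 ≡ 1 (mod 4), so quadratic reciprocity gives (3 / 13) = (13 / 3). Reduce: 13 ≡ 1 (mod 3). Now have (1 / 3).
(1 / 3) = 1. Collecting the sign factors: 1.

1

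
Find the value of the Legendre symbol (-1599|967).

1

Pull out -1: (-1599|967) = (-1|967)·(1599|967). Since 967 ≡ 3 (mod 4), (-1|967) = -1. Now have -(1599|967).
Reduce the numerator: 1599 ≡ 632 (mod 967), so (1599|967) = (632|967).
Factor out 2: 632 = 2^3·79. Since 967 ≡ 7 (mod 8), (2|967) = +1, and (2|967)^3 = +1. Now have -(79|967).
Both 79 ≡ 3 and 967 ≡ 3 (mod 4), so reciprocity gives (79|967) = -(967|79). Reduce: 967 ≡ 19 (mod 79). Now have (19|79).
Both 19 ≡ 3 and 79 ≡ 3 (mod 4), so reciprocity gives (19|79) = -(79|19). Reduce: 79 ≡ 3 (mod 19). Now have -(3|19).
Both 3 ≡ 3 and 19 ≡ 3 (mod 4), so reciprocity gives (3|19) = -(19|3). Reduce: 19 ≡ 1 (mod 3). Now have (1|3).
(1|3) = 1. Collecting the sign factors: 1.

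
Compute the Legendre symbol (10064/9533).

-1

(10064/9533)
  = (531/9533)    [10064 ≡ 531 mod 9533]
  = (9533/531)    [QR: 9533 ≡ 1 mod 4, sign kept]
  = (506/531)    [9533 ≡ 506 mod 531]
  = -(253/531)    [531 ≡ 3 mod 8 ⇒ (2/531) = -1]
  = -(531/253)    [QR: 253 ≡ 1 mod 4, sign kept]
  = -(25/253)    [531 ≡ 25 mod 253]
  = -(253/25)    [QR: 25 ≡ 1 mod 4, sign kept]
  = -(3/25)    [253 ≡ 3 mod 25]
  = -(25/3)    [QR: 25 ≡ 1 mod 4, sign kept]
  = -(1/3)    [25 ≡ 1 mod 3]
  = -1    [(1/3) = 1]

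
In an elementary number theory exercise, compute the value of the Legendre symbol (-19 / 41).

(-19 / 41)
  = (22 / 41)    [-19 ≡ 22 mod 41]
  = (11 / 41)    [41 ≡ 1 mod 8 ⇒ (2 / 41) = +1]
  = (41 / 11)    [QR: 41 ≡ 1 mod 4, sign kept]
  = (8 / 11)    [41 ≡ 8 mod 11]
  = -(1 / 11)    [11 ≡ 3 mod 8 ⇒ (2 / 11)^3 = -1]
  = -1    [(1 / 11) = 1]

-1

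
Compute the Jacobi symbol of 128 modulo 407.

(128|407)
  = (1|407)    [407 ≡ 7 mod 8 ⇒ (2|407)^7 = +1]
  = 1    [(1|407) = 1]

1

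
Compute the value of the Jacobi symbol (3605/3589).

Reduce the numerator: 3605 ≡ 16 (mod 3589), so (3605/3589) = (16/3589).
Factor out 2: 16 = 2^4. Since 3589 ≡ 5 (mod 8), (2/3589) = -1, and (2/3589)^4 = +1. Now have (1/3589).
(1/3589) = 1. Collecting the sign factors: 1.

1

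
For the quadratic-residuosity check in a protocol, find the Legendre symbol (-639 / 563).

(-639 / 563)
  = (487 / 563)    [-639 ≡ 487 mod 563]
  = -(563 / 487)    [QR: both ≡ 3 mod 4, sign flips]
  = -(76 / 487)    [563 ≡ 76 mod 487]
  = -(19 / 487)    [487 ≡ 7 mod 8 ⇒ (2 / 487)^2 = +1]
  = (487 / 19)    [QR: both ≡ 3 mod 4, sign flips]
  = (12 / 19)    [487 ≡ 12 mod 19]
  = (3 / 19)    [19 ≡ 3 mod 8 ⇒ (2 / 19)^2 = +1]
  = -(19 / 3)    [QR: both ≡ 3 mod 4, sign flips]
  = -(1 / 3)    [19 ≡ 1 mod 3]
  = -1    [(1 / 3) = 1]

-1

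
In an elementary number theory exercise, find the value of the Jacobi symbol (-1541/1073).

-1

Reduce the numerator: -1541 ≡ 605 (mod 1073), so (-1541/1073) = (605/1073).
605 ≡ 1 (mod 4), so quadratic reciprocity gives (605/1073) = (1073/605). Reduce: 1073 ≡ 468 (mod 605). Now have (468/605).
Factor out 2: 468 = 2^2·117. Since 605 ≡ 5 (mod 8), (2/605) = -1, and (2/605)^2 = +1. Now have (117/605).
117 ≡ 1 (mod 4), so quadratic reciprocity gives (117/605) = (605/117). Reduce: 605 ≡ 20 (mod 117). Now have (20/117).
Factor out 2: 20 = 2^2·5. Since 117 ≡ 5 (mod 8), (2/117) = -1, and (2/117)^2 = +1. Now have (5/117).
5 ≡ 1 (mod 4), so quadratic reciprocity gives (5/117) = (117/5). Reduce: 117 ≡ 2 (mod 5). Now have (2/5).
Factor out 2: 2 = 2. Since 5 ≡ 5 (mod 8), (2/5) = -1. Now have -(1/5).
(1/5) = 1. Collecting the sign factors: -1.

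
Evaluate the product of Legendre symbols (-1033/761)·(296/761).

1

By multiplicativity, (-1033·296/761) = (-1033/761)·(296/761).
First factor (-1033/761):
(-1033/761)
  = (1033/761)    [761 ≡ 1 mod 4 ⇒ (-1/761) = +1]
  = (272/761)    [1033 ≡ 272 mod 761]
  = (17/761)    [761 ≡ 1 mod 8 ⇒ (2/761)^4 = +1]
  = (761/17)    [QR: 17 ≡ 1 mod 4, sign kept]
  = (13/17)    [761 ≡ 13 mod 17]
  = (17/13)    [QR: 13 ≡ 1 mod 4, sign kept]
  = (4/13)    [17 ≡ 4 mod 13]
  = (1/13)    [13 ≡ 5 mod 8 ⇒ (2/13)^2 = +1]
  = 1    [(1/13) = 1]
Second factor (296/761):
(296/761)
  = (37/761)    [761 ≡ 1 mod 8 ⇒ (2/761)^3 = +1]
  = (761/37)    [QR: 37 ≡ 1 mod 4, sign kept]
  = (21/37)    [761 ≡ 21 mod 37]
  = (37/21)    [QR: 21 ≡ 1 mod 4, sign kept]
  = (16/21)    [37 ≡ 16 mod 21]
  = (1/21)    [21 ≡ 5 mod 8 ⇒ (2/21)^4 = +1]
  = 1    [(1/21) = 1]
Product: (1)·(1) = 1.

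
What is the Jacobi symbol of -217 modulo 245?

0

(-217|245)
  = (217|245)    [245 ≡ 1 mod 4 ⇒ (-1|245) = +1]
  = (245|217)    [QR: 217 ≡ 1 mod 4, sign kept]
  = (28|217)    [245 ≡ 28 mod 217]
  = (7|217)    [217 ≡ 1 mod 8 ⇒ (2|217)^2 = +1]
  = (217|7)    [QR: 217 ≡ 1 mod 4, sign kept]
  = (0|7)    [217 ≡ 0 mod 7]
  = 0    [numerator 0, gcd > 1]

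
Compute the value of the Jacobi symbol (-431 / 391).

(-431 / 391)
  = (351 / 391)    [-431 ≡ 351 mod 391]
  = -(391 / 351)    [QR: both ≡ 3 mod 4, sign flips]
  = -(40 / 351)    [391 ≡ 40 mod 351]
  = -(5 / 351)    [351 ≡ 7 mod 8 ⇒ (2 / 351)^3 = +1]
  = -(351 / 5)    [QR: 5 ≡ 1 mod 4, sign kept]
  = -(1 / 5)    [351 ≡ 1 mod 5]
  = -1    [(1 / 5) = 1]

-1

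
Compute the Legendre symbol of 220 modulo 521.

(220/521)
  = (55/521)    [521 ≡ 1 mod 8 ⇒ (2/521)^2 = +1]
  = (521/55)    [QR: 521 ≡ 1 mod 4, sign kept]
  = (26/55)    [521 ≡ 26 mod 55]
  = (13/55)    [55 ≡ 7 mod 8 ⇒ (2/55) = +1]
  = (55/13)    [QR: 13 ≡ 1 mod 4, sign kept]
  = (3/13)    [55 ≡ 3 mod 13]
  = (13/3)    [QR: 13 ≡ 1 mod 4, sign kept]
  = (1/3)    [13 ≡ 1 mod 3]
  = 1    [(1/3) = 1]

1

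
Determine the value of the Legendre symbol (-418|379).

(-418|379)
  = (340|379)    [-418 ≡ 340 mod 379]
  = (85|379)    [379 ≡ 3 mod 8 ⇒ (2|379)^2 = +1]
  = (379|85)    [QR: 85 ≡ 1 mod 4, sign kept]
  = (39|85)    [379 ≡ 39 mod 85]
  = (85|39)    [QR: 85 ≡ 1 mod 4, sign kept]
  = (7|39)    [85 ≡ 7 mod 39]
  = -(39|7)    [QR: both ≡ 3 mod 4, sign flips]
  = -(4|7)    [39 ≡ 4 mod 7]
  = -(1|7)    [7 ≡ 7 mod 8 ⇒ (2|7)^2 = +1]
  = -1    [(1|7) = 1]

-1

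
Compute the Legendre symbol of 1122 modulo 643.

1

Reduce the numerator: 1122 ≡ 479 (mod 643), so (1122|643) = (479|643).
Both 479 ≡ 3 and 643 ≡ 3 (mod 4), so reciprocity gives (479|643) = -(643|479). Reduce: 643 ≡ 164 (mod 479). Now have -(164|479).
Factor out 2: 164 = 2^2·41. Since 479 ≡ 7 (mod 8), (2|479) = +1, and (2|479)^2 = +1. Now have -(41|479).
41 ≡ 1 (mod 4), so quadratic reciprocity gives (41|479) = (479|41). Reduce: 479 ≡ 28 (mod 41). Now have -(28|41).
Factor out 2: 28 = 2^2·7. Since 41 ≡ 1 (mod 8), (2|41) = +1, and (2|41)^2 = +1. Now have -(7|41).
41 ≡ 1 (mod 4), so quadratic reciprocity gives (7|41) = (41|7). Reduce: 41 ≡ 6 (mod 7). Now have -(6|7).
Factor out 2: 6 = 2·3. Since 7 ≡ 7 (mod 8), (2|7) = +1. Now have -(3|7).
Both 3 ≡ 3 and 7 ≡ 3 (mod 4), so reciprocity gives (3|7) = -(7|3). Reduce: 7 ≡ 1 (mod 3). Now have (1|3).
(1|3) = 1. Collecting the sign factors: 1.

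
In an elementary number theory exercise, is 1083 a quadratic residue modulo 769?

yes

Reduce the numerator: 1083 ≡ 314 (mod 769), so (1083/769) = (314/769).
Factor out 2: 314 = 2·157. Since 769 ≡ 1 (mod 8), (2/769) = +1. Now have (157/769).
157 ≡ 1 (mod 4), so quadratic reciprocity gives (157/769) = (769/157). Reduce: 769 ≡ 141 (mod 157). Now have (141/157).
141 ≡ 1 (mod 4), so quadratic reciprocity gives (141/157) = (157/141). Reduce: 157 ≡ 16 (mod 141). Now have (16/141).
Factor out 2: 16 = 2^4. Since 141 ≡ 5 (mod 8), (2/141) = -1, and (2/141)^4 = +1. Now have (1/141).
(1/141) = 1. Collecting the sign factors: 1.
(1083/769) = 1, and 769 is prime, so 1083 is a quadratic residue mod 769.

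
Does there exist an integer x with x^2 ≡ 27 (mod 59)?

yes

Both 27 ≡ 3 and 59 ≡ 3 (mod 4), so reciprocity gives (27/59) = -(59/27). Reduce: 59 ≡ 5 (mod 27). Now have -(5/27).
5 ≡ 1 (mod 4), so quadratic reciprocity gives (5/27) = (27/5). Reduce: 27 ≡ 2 (mod 5). Now have -(2/5).
Factor out 2: 2 = 2. Since 5 ≡ 5 (mod 8), (2/5) = -1. Now have (1/5).
(1/5) = 1. Collecting the sign factors: 1.
The Legendre symbol is 1, so x^2 ≡ 27 (mod 59) has solution.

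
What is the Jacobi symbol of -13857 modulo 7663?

1

Pull out -1: (-13857/7663) = (-1/7663)·(13857/7663). Since 7663 ≡ 3 (mod 4), (-1/7663) = -1. Now have -(13857/7663).
Reduce the numerator: 13857 ≡ 6194 (mod 7663), so (13857/7663) = (6194/7663).
Factor out 2: 6194 = 2·3097. Since 7663 ≡ 7 (mod 8), (2/7663) = +1. Now have -(3097/7663).
3097 ≡ 1 (mod 4), so quadratic reciprocity gives (3097/7663) = (7663/3097). Reduce: 7663 ≡ 1469 (mod 3097). Now have -(1469/3097).
1469 ≡ 1 (mod 4), so quadratic reciprocity gives (1469/3097) = (3097/1469). Reduce: 3097 ≡ 159 (mod 1469). Now have -(159/1469).
1469 ≡ 1 (mod 4), so quadratic reciprocity gives (159/1469) = (1469/159). Reduce: 1469 ≡ 38 (mod 159). Now have -(38/159).
Factor out 2: 38 = 2·19. Since 159 ≡ 7 (mod 8), (2/159) = +1. Now have -(19/159).
Both 19 ≡ 3 and 159 ≡ 3 (mod 4), so reciprocity gives (19/159) = -(159/19). Reduce: 159 ≡ 7 (mod 19). Now have (7/19).
Both 7 ≡ 3 and 19 ≡ 3 (mod 4), so reciprocity gives (7/19) = -(19/7). Reduce: 19 ≡ 5 (mod 7). Now have -(5/7).
5 ≡ 1 (mod 4), so quadratic reciprocity gives (5/7) = (7/5). Reduce: 7 ≡ 2 (mod 5). Now have -(2/5).
Factor out 2: 2 = 2. Since 5 ≡ 5 (mod 8), (2/5) = -1. Now have (1/5).
(1/5) = 1. Collecting the sign factors: 1.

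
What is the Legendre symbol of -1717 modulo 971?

1

(-1717|971)
  = (225|971)    [-1717 ≡ 225 mod 971]
  = (971|225)    [QR: 225 ≡ 1 mod 4, sign kept]
  = (71|225)    [971 ≡ 71 mod 225]
  = (225|71)    [QR: 225 ≡ 1 mod 4, sign kept]
  = (12|71)    [225 ≡ 12 mod 71]
  = (3|71)    [71 ≡ 7 mod 8 ⇒ (2|71)^2 = +1]
  = -(71|3)    [QR: both ≡ 3 mod 4, sign flips]
  = -(2|3)    [71 ≡ 2 mod 3]
  = (1|3)    [3 ≡ 3 mod 8 ⇒ (2|3) = -1]
  = 1    [(1|3) = 1]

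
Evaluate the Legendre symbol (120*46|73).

By multiplicativity, (120·46|73) = (120|73)·(46|73).
First factor (120|73):
(120|73)
  = (47|73)    [120 ≡ 47 mod 73]
  = (73|47)    [QR: 73 ≡ 1 mod 4, sign kept]
  = (26|47)    [73 ≡ 26 mod 47]
  = (13|47)    [47 ≡ 7 mod 8 ⇒ (2|47) = +1]
  = (47|13)    [QR: 13 ≡ 1 mod 4, sign kept]
  = (8|13)    [47 ≡ 8 mod 13]
  = -(1|13)    [13 ≡ 5 mod 8 ⇒ (2|13)^3 = -1]
  = -1    [(1|13) = 1]
Second factor (46|73):
(46|73)
  = (23|73)    [73 ≡ 1 mod 8 ⇒ (2|73) = +1]
  = (73|23)    [QR: 73 ≡ 1 mod 4, sign kept]
  = (4|23)    [73 ≡ 4 mod 23]
  = (1|23)    [23 ≡ 7 mod 8 ⇒ (2|23)^2 = +1]
  = 1    [(1|23) = 1]
Product: (-1)·(1) = -1.

-1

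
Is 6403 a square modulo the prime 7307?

no

(6403/7307)
  = -(7307/6403)    [QR: both ≡ 3 mod 4, sign flips]
  = -(904/6403)    [7307 ≡ 904 mod 6403]
  = (113/6403)    [6403 ≡ 3 mod 8 ⇒ (2/6403)^3 = -1]
  = (6403/113)    [QR: 113 ≡ 1 mod 4, sign kept]
  = (75/113)    [6403 ≡ 75 mod 113]
  = (113/75)    [QR: 113 ≡ 1 mod 4, sign kept]
  = (38/75)    [113 ≡ 38 mod 75]
  = -(19/75)    [75 ≡ 3 mod 8 ⇒ (2/75) = -1]
  = (75/19)    [QR: both ≡ 3 mod 4, sign flips]
  = (18/19)    [75 ≡ 18 mod 19]
  = -(9/19)    [19 ≡ 3 mod 8 ⇒ (2/19) = -1]
  = -(19/9)    [QR: 9 ≡ 1 mod 4, sign kept]
  = -(1/9)    [19 ≡ 1 mod 9]
  = -1    [(1/9) = 1]
The Legendre symbol is -1, so x^2 ≡ 6403 (mod 7307) has no solution.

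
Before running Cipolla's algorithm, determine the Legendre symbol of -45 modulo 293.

-1

(-45/293)
  = (248/293)    [-45 ≡ 248 mod 293]
  = -(31/293)    [293 ≡ 5 mod 8 ⇒ (2/293)^3 = -1]
  = -(293/31)    [QR: 293 ≡ 1 mod 4, sign kept]
  = -(14/31)    [293 ≡ 14 mod 31]
  = -(7/31)    [31 ≡ 7 mod 8 ⇒ (2/31) = +1]
  = (31/7)    [QR: both ≡ 3 mod 4, sign flips]
  = (3/7)    [31 ≡ 3 mod 7]
  = -(7/3)    [QR: both ≡ 3 mod 4, sign flips]
  = -(1/3)    [7 ≡ 1 mod 3]
  = -1    [(1/3) = 1]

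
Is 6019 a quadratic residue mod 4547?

(6019|4547)
  = (1472|4547)    [6019 ≡ 1472 mod 4547]
  = (23|4547)    [4547 ≡ 3 mod 8 ⇒ (2|4547)^6 = +1]
  = -(4547|23)    [QR: both ≡ 3 mod 4, sign flips]
  = -(16|23)    [4547 ≡ 16 mod 23]
  = -(1|23)    [23 ≡ 7 mod 8 ⇒ (2|23)^4 = +1]
  = -1    [(1|23) = 1]
The Legendre symbol is -1, so x^2 ≡ 6019 (mod 4547) has no solution.

no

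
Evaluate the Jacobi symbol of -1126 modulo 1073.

(-1126/1073)
  = (1020/1073)    [-1126 ≡ 1020 mod 1073]
  = (255/1073)    [1073 ≡ 1 mod 8 ⇒ (2/1073)^2 = +1]
  = (1073/255)    [QR: 1073 ≡ 1 mod 4, sign kept]
  = (53/255)    [1073 ≡ 53 mod 255]
  = (255/53)    [QR: 53 ≡ 1 mod 4, sign kept]
  = (43/53)    [255 ≡ 43 mod 53]
  = (53/43)    [QR: 53 ≡ 1 mod 4, sign kept]
  = (10/43)    [53 ≡ 10 mod 43]
  = -(5/43)    [43 ≡ 3 mod 8 ⇒ (2/43) = -1]
  = -(43/5)    [QR: 5 ≡ 1 mod 4, sign kept]
  = -(3/5)    [43 ≡ 3 mod 5]
  = -(5/3)    [QR: 5 ≡ 1 mod 4, sign kept]
  = -(2/3)    [5 ≡ 2 mod 3]
  = (1/3)    [3 ≡ 3 mod 8 ⇒ (2/3) = -1]
  = 1    [(1/3) = 1]

1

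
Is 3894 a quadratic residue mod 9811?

Factor out 2: 3894 = 2·1947. Since 9811 ≡ 3 (mod 8), (2/9811) = -1. Now have -(1947/9811).
Both 1947 ≡ 3 and 9811 ≡ 3 (mod 4), so reciprocity gives (1947/9811) = -(9811/1947). Reduce: 9811 ≡ 76 (mod 1947). Now have (76/1947).
Factor out 2: 76 = 2^2·19. Since 1947 ≡ 3 (mod 8), (2/1947) = -1, and (2/1947)^2 = +1. Now have (19/1947).
Both 19 ≡ 3 and 1947 ≡ 3 (mod 4), so reciprocity gives (19/1947) = -(1947/19). Reduce: 1947 ≡ 9 (mod 19). Now have -(9/19).
9 ≡ 1 (mod 4), so quadratic reciprocity gives (9/19) = (19/9). Reduce: 19 ≡ 1 (mod 9). Now have -(1/9).
(1/9) = 1. Collecting the sign factors: -1.
(3894/9811) = -1, and 9811 is prime, so 3894 is not a quadratic residue mod 9811.

no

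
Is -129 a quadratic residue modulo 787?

no

Reduce the numerator: -129 ≡ 658 (mod 787), so (-129/787) = (658/787).
Factor out 2: 658 = 2·329. Since 787 ≡ 3 (mod 8), (2/787) = -1. Now have -(329/787).
329 ≡ 1 (mod 4), so quadratic reciprocity gives (329/787) = (787/329). Reduce: 787 ≡ 129 (mod 329). Now have -(129/329).
129 ≡ 1 (mod 4), so quadratic reciprocity gives (129/329) = (329/129). Reduce: 329 ≡ 71 (mod 129). Now have -(71/129).
129 ≡ 1 (mod 4), so quadratic reciprocity gives (71/129) = (129/71). Reduce: 129 ≡ 58 (mod 71). Now have -(58/71).
Factor out 2: 58 = 2·29. Since 71 ≡ 7 (mod 8), (2/71) = +1. Now have -(29/71).
29 ≡ 1 (mod 4), so quadratic reciprocity gives (29/71) = (71/29). Reduce: 71 ≡ 13 (mod 29). Now have -(13/29).
13 ≡ 1 (mod 4), so quadratic reciprocity gives (13/29) = (29/13). Reduce: 29 ≡ 3 (mod 13). Now have -(3/13).
13 ≡ 1 (mod 4), so quadratic reciprocity gives (3/13) = (13/3). Reduce: 13 ≡ 1 (mod 3). Now have -(1/3).
(1/3) = 1. Collecting the sign factors: -1.
(-129/787) = -1, and 787 is prime, so -129 is not a quadratic residue mod 787.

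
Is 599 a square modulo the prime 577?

(599/577)
  = (22/577)    [599 ≡ 22 mod 577]
  = (11/577)    [577 ≡ 1 mod 8 ⇒ (2/577) = +1]
  = (577/11)    [QR: 577 ≡ 1 mod 4, sign kept]
  = (5/11)    [577 ≡ 5 mod 11]
  = (11/5)    [QR: 5 ≡ 1 mod 4, sign kept]
  = (1/5)    [11 ≡ 1 mod 5]
  = 1    [(1/5) = 1]
(599/577) = 1, and 577 is prime, so 599 is a quadratic residue mod 577.

yes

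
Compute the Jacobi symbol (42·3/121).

By multiplicativity, (42·3/121) = (42/121)·(3/121).
First factor (42/121):
(42/121)
  = (21/121)    [121 ≡ 1 mod 8 ⇒ (2/121) = +1]
  = (121/21)    [QR: 21 ≡ 1 mod 4, sign kept]
  = (16/21)    [121 ≡ 16 mod 21]
  = (1/21)    [21 ≡ 5 mod 8 ⇒ (2/21)^4 = +1]
  = 1    [(1/21) = 1]
Second factor (3/121):
(3/121)
  = (121/3)    [QR: 121 ≡ 1 mod 4, sign kept]
  = (1/3)    [121 ≡ 1 mod 3]
  = 1    [(1/3) = 1]
Product: (1)·(1) = 1.

1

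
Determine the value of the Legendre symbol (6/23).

1

Factor out 2: 6 = 2·3. Since 23 ≡ 7 (mod 8), (2/23) = +1. Now have (3/23).
Both 3 ≡ 3 and 23 ≡ 3 (mod 4), so reciprocity gives (3/23) = -(23/3). Reduce: 23 ≡ 2 (mod 3). Now have -(2/3).
Factor out 2: 2 = 2. Since 3 ≡ 3 (mod 8), (2/3) = -1. Now have (1/3).
(1/3) = 1. Collecting the sign factors: 1.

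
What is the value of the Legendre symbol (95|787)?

(95|787)
  = -(787|95)    [QR: both ≡ 3 mod 4, sign flips]
  = -(27|95)    [787 ≡ 27 mod 95]
  = (95|27)    [QR: both ≡ 3 mod 4, sign flips]
  = (14|27)    [95 ≡ 14 mod 27]
  = -(7|27)    [27 ≡ 3 mod 8 ⇒ (2|27) = -1]
  = (27|7)    [QR: both ≡ 3 mod 4, sign flips]
  = (6|7)    [27 ≡ 6 mod 7]
  = (3|7)    [7 ≡ 7 mod 8 ⇒ (2|7) = +1]
  = -(7|3)    [QR: both ≡ 3 mod 4, sign flips]
  = -(1|3)    [7 ≡ 1 mod 3]
  = -1    [(1|3) = 1]

-1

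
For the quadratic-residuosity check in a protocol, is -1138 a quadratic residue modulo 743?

no

(-1138/743)
  = -(1138/743)    [743 ≡ 3 mod 4 ⇒ (-1/743) = -1]
  = -(395/743)    [1138 ≡ 395 mod 743]
  = (743/395)    [QR: both ≡ 3 mod 4, sign flips]
  = (348/395)    [743 ≡ 348 mod 395]
  = (87/395)    [395 ≡ 3 mod 8 ⇒ (2/395)^2 = +1]
  = -(395/87)    [QR: both ≡ 3 mod 4, sign flips]
  = -(47/87)    [395 ≡ 47 mod 87]
  = (87/47)    [QR: both ≡ 3 mod 4, sign flips]
  = (40/47)    [87 ≡ 40 mod 47]
  = (5/47)    [47 ≡ 7 mod 8 ⇒ (2/47)^3 = +1]
  = (47/5)    [QR: 5 ≡ 1 mod 4, sign kept]
  = (2/5)    [47 ≡ 2 mod 5]
  = -(1/5)    [5 ≡ 5 mod 8 ⇒ (2/5) = -1]
  = -1    [(1/5) = 1]
(-1138/743) = -1, and 743 is prime, so -1138 is not a quadratic residue mod 743.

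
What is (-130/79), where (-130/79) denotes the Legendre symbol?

-1

(-130/79)
  = -(130/79)    [79 ≡ 3 mod 4 ⇒ (-1/79) = -1]
  = -(51/79)    [130 ≡ 51 mod 79]
  = (79/51)    [QR: both ≡ 3 mod 4, sign flips]
  = (28/51)    [79 ≡ 28 mod 51]
  = (7/51)    [51 ≡ 3 mod 8 ⇒ (2/51)^2 = +1]
  = -(51/7)    [QR: both ≡ 3 mod 4, sign flips]
  = -(2/7)    [51 ≡ 2 mod 7]
  = -(1/7)    [7 ≡ 7 mod 8 ⇒ (2/7) = +1]
  = -1    [(1/7) = 1]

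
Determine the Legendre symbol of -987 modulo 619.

Pull out -1: (-987 / 619) = (-1 / 619)·(987 / 619). Since 619 ≡ 3 (mod 4), (-1 / 619) = -1. Now have -(987 / 619).
Reduce the numerator: 987 ≡ 368 (mod 619), so (987 / 619) = (368 / 619).
Factor out 2: 368 = 2^4·23. Since 619 ≡ 3 (mod 8), (2 / 619) = -1, and (2 / 619)^4 = +1. Now have -(23 / 619).
Both 23 ≡ 3 and 619 ≡ 3 (mod 4), so reciprocity gives (23 / 619) = -(619 / 23). Reduce: 619 ≡ 21 (mod 23). Now have (21 / 23).
21 ≡ 1 (mod 4), so quadratic reciprocity gives (21 / 23) = (23 / 21). Reduce: 23 ≡ 2 (mod 21). Now have (2 / 21).
Factor out 2: 2 = 2. Since 21 ≡ 5 (mod 8), (2 / 21) = -1. Now have -(1 / 21).
(1 / 21) = 1. Collecting the sign factors: -1.

-1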